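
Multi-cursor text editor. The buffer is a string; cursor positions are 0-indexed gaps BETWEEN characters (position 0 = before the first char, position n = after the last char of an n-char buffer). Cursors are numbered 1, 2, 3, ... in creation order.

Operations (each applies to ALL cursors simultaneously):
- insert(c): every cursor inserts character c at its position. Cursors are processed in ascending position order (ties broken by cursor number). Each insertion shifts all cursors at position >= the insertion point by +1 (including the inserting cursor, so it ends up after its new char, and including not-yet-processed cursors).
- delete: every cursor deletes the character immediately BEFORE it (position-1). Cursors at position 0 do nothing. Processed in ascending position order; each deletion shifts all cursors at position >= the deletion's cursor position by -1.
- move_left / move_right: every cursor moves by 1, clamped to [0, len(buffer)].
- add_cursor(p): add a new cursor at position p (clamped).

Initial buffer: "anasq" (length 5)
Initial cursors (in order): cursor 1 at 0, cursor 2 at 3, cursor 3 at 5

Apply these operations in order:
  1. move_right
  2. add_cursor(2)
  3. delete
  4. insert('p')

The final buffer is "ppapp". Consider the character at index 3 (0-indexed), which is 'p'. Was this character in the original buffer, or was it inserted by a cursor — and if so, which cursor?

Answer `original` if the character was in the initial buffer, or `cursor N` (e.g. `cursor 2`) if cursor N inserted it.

After op 1 (move_right): buffer="anasq" (len 5), cursors c1@1 c2@4 c3@5, authorship .....
After op 2 (add_cursor(2)): buffer="anasq" (len 5), cursors c1@1 c4@2 c2@4 c3@5, authorship .....
After op 3 (delete): buffer="a" (len 1), cursors c1@0 c4@0 c2@1 c3@1, authorship .
After op 4 (insert('p')): buffer="ppapp" (len 5), cursors c1@2 c4@2 c2@5 c3@5, authorship 14.23
Authorship (.=original, N=cursor N): 1 4 . 2 3
Index 3: author = 2

Answer: cursor 2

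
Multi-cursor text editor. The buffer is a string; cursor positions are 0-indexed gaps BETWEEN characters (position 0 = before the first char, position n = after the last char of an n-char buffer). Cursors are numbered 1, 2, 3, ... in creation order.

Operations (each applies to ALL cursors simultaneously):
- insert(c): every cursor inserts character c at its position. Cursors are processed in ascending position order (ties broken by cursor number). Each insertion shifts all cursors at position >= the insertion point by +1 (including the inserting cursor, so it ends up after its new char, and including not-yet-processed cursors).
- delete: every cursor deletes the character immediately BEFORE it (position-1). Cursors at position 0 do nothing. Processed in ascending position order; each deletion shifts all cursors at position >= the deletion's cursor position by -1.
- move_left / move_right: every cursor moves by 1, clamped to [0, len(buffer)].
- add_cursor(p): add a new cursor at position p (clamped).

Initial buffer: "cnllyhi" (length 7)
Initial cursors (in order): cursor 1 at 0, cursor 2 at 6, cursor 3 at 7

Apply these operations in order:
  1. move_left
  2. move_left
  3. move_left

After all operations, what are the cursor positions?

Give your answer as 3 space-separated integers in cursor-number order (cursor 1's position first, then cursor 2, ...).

Answer: 0 3 4

Derivation:
After op 1 (move_left): buffer="cnllyhi" (len 7), cursors c1@0 c2@5 c3@6, authorship .......
After op 2 (move_left): buffer="cnllyhi" (len 7), cursors c1@0 c2@4 c3@5, authorship .......
After op 3 (move_left): buffer="cnllyhi" (len 7), cursors c1@0 c2@3 c3@4, authorship .......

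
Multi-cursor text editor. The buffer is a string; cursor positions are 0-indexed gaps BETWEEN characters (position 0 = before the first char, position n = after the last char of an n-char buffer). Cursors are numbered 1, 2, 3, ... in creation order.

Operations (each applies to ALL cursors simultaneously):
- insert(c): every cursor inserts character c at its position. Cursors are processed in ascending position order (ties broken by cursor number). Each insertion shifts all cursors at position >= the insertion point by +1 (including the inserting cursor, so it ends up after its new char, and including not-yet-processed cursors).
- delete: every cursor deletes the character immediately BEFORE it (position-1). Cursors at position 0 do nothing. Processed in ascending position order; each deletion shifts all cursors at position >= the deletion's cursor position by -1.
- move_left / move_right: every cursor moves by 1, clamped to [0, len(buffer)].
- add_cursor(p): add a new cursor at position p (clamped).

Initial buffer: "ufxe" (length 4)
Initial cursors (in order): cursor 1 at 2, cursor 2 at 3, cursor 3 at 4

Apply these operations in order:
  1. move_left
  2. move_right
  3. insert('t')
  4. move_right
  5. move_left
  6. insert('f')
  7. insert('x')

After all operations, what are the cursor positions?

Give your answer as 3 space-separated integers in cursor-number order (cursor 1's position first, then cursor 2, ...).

After op 1 (move_left): buffer="ufxe" (len 4), cursors c1@1 c2@2 c3@3, authorship ....
After op 2 (move_right): buffer="ufxe" (len 4), cursors c1@2 c2@3 c3@4, authorship ....
After op 3 (insert('t')): buffer="uftxtet" (len 7), cursors c1@3 c2@5 c3@7, authorship ..1.2.3
After op 4 (move_right): buffer="uftxtet" (len 7), cursors c1@4 c2@6 c3@7, authorship ..1.2.3
After op 5 (move_left): buffer="uftxtet" (len 7), cursors c1@3 c2@5 c3@6, authorship ..1.2.3
After op 6 (insert('f')): buffer="uftfxtfeft" (len 10), cursors c1@4 c2@7 c3@9, authorship ..11.22.33
After op 7 (insert('x')): buffer="uftfxxtfxefxt" (len 13), cursors c1@5 c2@9 c3@12, authorship ..111.222.333

Answer: 5 9 12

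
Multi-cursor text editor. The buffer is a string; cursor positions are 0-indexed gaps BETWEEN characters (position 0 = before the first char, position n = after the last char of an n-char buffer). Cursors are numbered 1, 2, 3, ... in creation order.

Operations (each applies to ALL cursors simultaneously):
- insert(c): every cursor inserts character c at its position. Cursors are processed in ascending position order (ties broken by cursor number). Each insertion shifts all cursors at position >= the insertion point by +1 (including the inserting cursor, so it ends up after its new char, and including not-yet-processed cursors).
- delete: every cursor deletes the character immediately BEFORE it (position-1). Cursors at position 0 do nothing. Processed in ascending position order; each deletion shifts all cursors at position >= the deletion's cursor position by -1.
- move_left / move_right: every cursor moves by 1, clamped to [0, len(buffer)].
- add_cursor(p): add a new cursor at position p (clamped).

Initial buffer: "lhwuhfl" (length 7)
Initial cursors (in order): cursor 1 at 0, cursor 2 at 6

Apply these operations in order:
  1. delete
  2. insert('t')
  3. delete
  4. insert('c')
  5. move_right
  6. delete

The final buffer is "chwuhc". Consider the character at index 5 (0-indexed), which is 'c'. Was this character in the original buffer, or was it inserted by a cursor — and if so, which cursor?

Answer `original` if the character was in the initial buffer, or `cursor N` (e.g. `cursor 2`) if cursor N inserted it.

After op 1 (delete): buffer="lhwuhl" (len 6), cursors c1@0 c2@5, authorship ......
After op 2 (insert('t')): buffer="tlhwuhtl" (len 8), cursors c1@1 c2@7, authorship 1.....2.
After op 3 (delete): buffer="lhwuhl" (len 6), cursors c1@0 c2@5, authorship ......
After op 4 (insert('c')): buffer="clhwuhcl" (len 8), cursors c1@1 c2@7, authorship 1.....2.
After op 5 (move_right): buffer="clhwuhcl" (len 8), cursors c1@2 c2@8, authorship 1.....2.
After op 6 (delete): buffer="chwuhc" (len 6), cursors c1@1 c2@6, authorship 1....2
Authorship (.=original, N=cursor N): 1 . . . . 2
Index 5: author = 2

Answer: cursor 2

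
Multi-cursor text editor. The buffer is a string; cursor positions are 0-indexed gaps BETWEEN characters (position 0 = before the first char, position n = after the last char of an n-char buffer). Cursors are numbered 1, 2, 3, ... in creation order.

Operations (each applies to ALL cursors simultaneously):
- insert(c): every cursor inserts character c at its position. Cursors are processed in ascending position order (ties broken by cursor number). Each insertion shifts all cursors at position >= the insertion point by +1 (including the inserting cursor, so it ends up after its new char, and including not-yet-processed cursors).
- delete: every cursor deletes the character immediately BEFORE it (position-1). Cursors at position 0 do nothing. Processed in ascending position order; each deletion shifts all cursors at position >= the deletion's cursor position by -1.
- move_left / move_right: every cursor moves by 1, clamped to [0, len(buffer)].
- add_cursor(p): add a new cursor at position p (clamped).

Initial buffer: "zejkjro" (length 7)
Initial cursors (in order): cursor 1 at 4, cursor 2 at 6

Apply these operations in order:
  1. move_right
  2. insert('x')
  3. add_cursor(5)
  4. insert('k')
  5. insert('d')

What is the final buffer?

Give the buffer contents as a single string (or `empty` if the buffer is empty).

After op 1 (move_right): buffer="zejkjro" (len 7), cursors c1@5 c2@7, authorship .......
After op 2 (insert('x')): buffer="zejkjxrox" (len 9), cursors c1@6 c2@9, authorship .....1..2
After op 3 (add_cursor(5)): buffer="zejkjxrox" (len 9), cursors c3@5 c1@6 c2@9, authorship .....1..2
After op 4 (insert('k')): buffer="zejkjkxkroxk" (len 12), cursors c3@6 c1@8 c2@12, authorship .....311..22
After op 5 (insert('d')): buffer="zejkjkdxkdroxkd" (len 15), cursors c3@7 c1@10 c2@15, authorship .....33111..222

Answer: zejkjkdxkdroxkd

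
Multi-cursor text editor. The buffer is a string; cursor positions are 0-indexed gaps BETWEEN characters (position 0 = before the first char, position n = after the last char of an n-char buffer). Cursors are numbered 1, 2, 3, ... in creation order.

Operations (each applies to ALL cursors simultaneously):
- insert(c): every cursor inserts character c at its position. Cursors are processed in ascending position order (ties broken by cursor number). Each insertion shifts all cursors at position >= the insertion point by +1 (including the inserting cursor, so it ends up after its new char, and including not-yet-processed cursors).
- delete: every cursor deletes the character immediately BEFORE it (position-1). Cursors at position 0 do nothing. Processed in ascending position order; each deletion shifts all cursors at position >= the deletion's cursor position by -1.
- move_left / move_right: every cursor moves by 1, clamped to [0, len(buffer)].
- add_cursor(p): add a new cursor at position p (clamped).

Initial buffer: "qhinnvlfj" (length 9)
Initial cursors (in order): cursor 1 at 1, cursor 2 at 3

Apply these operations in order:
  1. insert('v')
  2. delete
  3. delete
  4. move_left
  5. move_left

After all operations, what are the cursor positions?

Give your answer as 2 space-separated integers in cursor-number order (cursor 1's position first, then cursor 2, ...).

After op 1 (insert('v')): buffer="qvhivnnvlfj" (len 11), cursors c1@2 c2@5, authorship .1..2......
After op 2 (delete): buffer="qhinnvlfj" (len 9), cursors c1@1 c2@3, authorship .........
After op 3 (delete): buffer="hnnvlfj" (len 7), cursors c1@0 c2@1, authorship .......
After op 4 (move_left): buffer="hnnvlfj" (len 7), cursors c1@0 c2@0, authorship .......
After op 5 (move_left): buffer="hnnvlfj" (len 7), cursors c1@0 c2@0, authorship .......

Answer: 0 0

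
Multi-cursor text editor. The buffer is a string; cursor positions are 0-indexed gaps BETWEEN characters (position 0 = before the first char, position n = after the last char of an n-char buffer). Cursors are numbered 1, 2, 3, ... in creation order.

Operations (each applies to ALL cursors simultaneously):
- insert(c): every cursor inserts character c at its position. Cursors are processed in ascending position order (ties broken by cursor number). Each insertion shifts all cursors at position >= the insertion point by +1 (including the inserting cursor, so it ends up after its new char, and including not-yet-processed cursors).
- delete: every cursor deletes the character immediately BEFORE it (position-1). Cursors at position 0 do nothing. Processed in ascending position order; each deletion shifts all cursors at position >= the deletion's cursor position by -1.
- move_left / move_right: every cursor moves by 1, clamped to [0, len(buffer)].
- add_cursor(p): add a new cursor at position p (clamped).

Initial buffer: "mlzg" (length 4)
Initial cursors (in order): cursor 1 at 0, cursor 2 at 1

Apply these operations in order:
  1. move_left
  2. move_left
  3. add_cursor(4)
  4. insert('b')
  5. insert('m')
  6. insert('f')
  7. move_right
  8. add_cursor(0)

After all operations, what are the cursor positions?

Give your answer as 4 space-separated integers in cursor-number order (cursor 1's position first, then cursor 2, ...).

After op 1 (move_left): buffer="mlzg" (len 4), cursors c1@0 c2@0, authorship ....
After op 2 (move_left): buffer="mlzg" (len 4), cursors c1@0 c2@0, authorship ....
After op 3 (add_cursor(4)): buffer="mlzg" (len 4), cursors c1@0 c2@0 c3@4, authorship ....
After op 4 (insert('b')): buffer="bbmlzgb" (len 7), cursors c1@2 c2@2 c3@7, authorship 12....3
After op 5 (insert('m')): buffer="bbmmmlzgbm" (len 10), cursors c1@4 c2@4 c3@10, authorship 1212....33
After op 6 (insert('f')): buffer="bbmmffmlzgbmf" (len 13), cursors c1@6 c2@6 c3@13, authorship 121212....333
After op 7 (move_right): buffer="bbmmffmlzgbmf" (len 13), cursors c1@7 c2@7 c3@13, authorship 121212....333
After op 8 (add_cursor(0)): buffer="bbmmffmlzgbmf" (len 13), cursors c4@0 c1@7 c2@7 c3@13, authorship 121212....333

Answer: 7 7 13 0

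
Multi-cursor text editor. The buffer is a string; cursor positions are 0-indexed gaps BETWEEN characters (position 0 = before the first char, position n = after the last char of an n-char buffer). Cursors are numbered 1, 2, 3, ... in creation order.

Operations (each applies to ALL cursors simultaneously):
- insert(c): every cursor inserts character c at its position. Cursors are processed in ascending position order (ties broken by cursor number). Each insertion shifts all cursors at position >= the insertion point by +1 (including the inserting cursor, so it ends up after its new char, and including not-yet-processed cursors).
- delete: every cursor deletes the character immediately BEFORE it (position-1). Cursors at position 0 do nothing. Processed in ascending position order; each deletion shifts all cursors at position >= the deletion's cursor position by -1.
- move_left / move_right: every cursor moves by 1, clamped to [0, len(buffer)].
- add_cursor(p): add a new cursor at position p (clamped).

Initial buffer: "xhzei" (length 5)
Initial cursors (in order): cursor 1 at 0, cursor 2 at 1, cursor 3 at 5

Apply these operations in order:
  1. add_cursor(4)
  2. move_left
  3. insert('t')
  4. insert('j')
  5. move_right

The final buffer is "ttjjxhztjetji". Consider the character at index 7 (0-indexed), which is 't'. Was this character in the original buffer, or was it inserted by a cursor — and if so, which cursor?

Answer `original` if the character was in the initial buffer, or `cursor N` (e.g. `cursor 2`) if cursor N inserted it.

Answer: cursor 4

Derivation:
After op 1 (add_cursor(4)): buffer="xhzei" (len 5), cursors c1@0 c2@1 c4@4 c3@5, authorship .....
After op 2 (move_left): buffer="xhzei" (len 5), cursors c1@0 c2@0 c4@3 c3@4, authorship .....
After op 3 (insert('t')): buffer="ttxhzteti" (len 9), cursors c1@2 c2@2 c4@6 c3@8, authorship 12...4.3.
After op 4 (insert('j')): buffer="ttjjxhztjetji" (len 13), cursors c1@4 c2@4 c4@9 c3@12, authorship 1212...44.33.
After op 5 (move_right): buffer="ttjjxhztjetji" (len 13), cursors c1@5 c2@5 c4@10 c3@13, authorship 1212...44.33.
Authorship (.=original, N=cursor N): 1 2 1 2 . . . 4 4 . 3 3 .
Index 7: author = 4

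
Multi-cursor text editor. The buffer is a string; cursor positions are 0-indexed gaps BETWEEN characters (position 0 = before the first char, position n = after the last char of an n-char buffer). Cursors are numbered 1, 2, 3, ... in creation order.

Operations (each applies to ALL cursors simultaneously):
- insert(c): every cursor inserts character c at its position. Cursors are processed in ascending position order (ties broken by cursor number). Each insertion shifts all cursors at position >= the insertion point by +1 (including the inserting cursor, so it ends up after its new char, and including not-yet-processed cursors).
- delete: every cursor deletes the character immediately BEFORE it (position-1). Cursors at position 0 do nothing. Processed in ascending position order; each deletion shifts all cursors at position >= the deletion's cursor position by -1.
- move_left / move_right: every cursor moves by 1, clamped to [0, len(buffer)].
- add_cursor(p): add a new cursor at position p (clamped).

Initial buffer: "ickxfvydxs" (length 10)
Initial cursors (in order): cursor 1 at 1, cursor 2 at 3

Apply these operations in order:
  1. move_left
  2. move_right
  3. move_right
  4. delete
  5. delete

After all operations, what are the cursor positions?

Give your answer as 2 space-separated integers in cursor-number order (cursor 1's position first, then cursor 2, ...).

Answer: 0 0

Derivation:
After op 1 (move_left): buffer="ickxfvydxs" (len 10), cursors c1@0 c2@2, authorship ..........
After op 2 (move_right): buffer="ickxfvydxs" (len 10), cursors c1@1 c2@3, authorship ..........
After op 3 (move_right): buffer="ickxfvydxs" (len 10), cursors c1@2 c2@4, authorship ..........
After op 4 (delete): buffer="ikfvydxs" (len 8), cursors c1@1 c2@2, authorship ........
After op 5 (delete): buffer="fvydxs" (len 6), cursors c1@0 c2@0, authorship ......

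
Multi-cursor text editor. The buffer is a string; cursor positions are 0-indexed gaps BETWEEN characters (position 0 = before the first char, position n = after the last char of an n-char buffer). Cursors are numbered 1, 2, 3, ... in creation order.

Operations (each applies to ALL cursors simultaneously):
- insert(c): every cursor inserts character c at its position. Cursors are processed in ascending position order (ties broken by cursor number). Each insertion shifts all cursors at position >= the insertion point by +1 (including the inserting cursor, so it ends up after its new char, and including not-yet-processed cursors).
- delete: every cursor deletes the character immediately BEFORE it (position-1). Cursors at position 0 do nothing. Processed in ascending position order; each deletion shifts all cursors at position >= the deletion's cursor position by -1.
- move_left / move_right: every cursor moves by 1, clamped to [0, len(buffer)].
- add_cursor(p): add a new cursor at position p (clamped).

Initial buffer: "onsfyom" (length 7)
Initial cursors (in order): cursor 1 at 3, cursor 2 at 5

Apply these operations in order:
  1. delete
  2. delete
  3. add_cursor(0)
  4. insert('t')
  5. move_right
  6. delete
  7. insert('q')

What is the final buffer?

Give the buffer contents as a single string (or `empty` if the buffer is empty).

After op 1 (delete): buffer="onfom" (len 5), cursors c1@2 c2@3, authorship .....
After op 2 (delete): buffer="oom" (len 3), cursors c1@1 c2@1, authorship ...
After op 3 (add_cursor(0)): buffer="oom" (len 3), cursors c3@0 c1@1 c2@1, authorship ...
After op 4 (insert('t')): buffer="tottom" (len 6), cursors c3@1 c1@4 c2@4, authorship 3.12..
After op 5 (move_right): buffer="tottom" (len 6), cursors c3@2 c1@5 c2@5, authorship 3.12..
After op 6 (delete): buffer="ttm" (len 3), cursors c3@1 c1@2 c2@2, authorship 31.
After op 7 (insert('q')): buffer="tqtqqm" (len 6), cursors c3@2 c1@5 c2@5, authorship 33112.

Answer: tqtqqm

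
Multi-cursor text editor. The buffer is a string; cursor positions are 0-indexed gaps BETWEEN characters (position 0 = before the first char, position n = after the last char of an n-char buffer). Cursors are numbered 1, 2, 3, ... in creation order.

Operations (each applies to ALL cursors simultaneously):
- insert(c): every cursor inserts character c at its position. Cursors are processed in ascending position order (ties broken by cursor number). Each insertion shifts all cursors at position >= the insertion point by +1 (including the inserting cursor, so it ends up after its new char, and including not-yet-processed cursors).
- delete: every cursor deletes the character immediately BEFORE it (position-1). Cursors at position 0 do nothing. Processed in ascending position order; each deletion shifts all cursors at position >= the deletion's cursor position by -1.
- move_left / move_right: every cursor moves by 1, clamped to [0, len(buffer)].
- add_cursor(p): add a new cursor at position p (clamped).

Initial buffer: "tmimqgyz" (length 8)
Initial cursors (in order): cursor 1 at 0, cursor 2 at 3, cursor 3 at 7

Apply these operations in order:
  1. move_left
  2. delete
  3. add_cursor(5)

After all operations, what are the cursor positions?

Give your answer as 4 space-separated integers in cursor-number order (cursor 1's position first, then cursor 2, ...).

After op 1 (move_left): buffer="tmimqgyz" (len 8), cursors c1@0 c2@2 c3@6, authorship ........
After op 2 (delete): buffer="timqyz" (len 6), cursors c1@0 c2@1 c3@4, authorship ......
After op 3 (add_cursor(5)): buffer="timqyz" (len 6), cursors c1@0 c2@1 c3@4 c4@5, authorship ......

Answer: 0 1 4 5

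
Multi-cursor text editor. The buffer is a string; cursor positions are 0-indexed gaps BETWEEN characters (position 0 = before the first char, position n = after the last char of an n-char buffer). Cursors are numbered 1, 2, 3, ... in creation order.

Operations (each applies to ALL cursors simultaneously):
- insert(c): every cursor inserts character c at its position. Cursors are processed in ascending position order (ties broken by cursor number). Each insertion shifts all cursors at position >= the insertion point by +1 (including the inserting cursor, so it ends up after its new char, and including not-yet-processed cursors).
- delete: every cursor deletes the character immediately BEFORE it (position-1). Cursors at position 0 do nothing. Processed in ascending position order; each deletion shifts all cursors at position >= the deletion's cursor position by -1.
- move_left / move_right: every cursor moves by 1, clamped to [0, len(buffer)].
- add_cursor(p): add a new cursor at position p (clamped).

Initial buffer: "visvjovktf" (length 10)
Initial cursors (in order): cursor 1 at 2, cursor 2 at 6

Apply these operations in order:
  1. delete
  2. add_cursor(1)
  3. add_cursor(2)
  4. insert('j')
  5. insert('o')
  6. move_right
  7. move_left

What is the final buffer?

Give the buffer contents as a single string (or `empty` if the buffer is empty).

After op 1 (delete): buffer="vsvjvktf" (len 8), cursors c1@1 c2@4, authorship ........
After op 2 (add_cursor(1)): buffer="vsvjvktf" (len 8), cursors c1@1 c3@1 c2@4, authorship ........
After op 3 (add_cursor(2)): buffer="vsvjvktf" (len 8), cursors c1@1 c3@1 c4@2 c2@4, authorship ........
After op 4 (insert('j')): buffer="vjjsjvjjvktf" (len 12), cursors c1@3 c3@3 c4@5 c2@8, authorship .13.4..2....
After op 5 (insert('o')): buffer="vjjoosjovjjovktf" (len 16), cursors c1@5 c3@5 c4@8 c2@12, authorship .1313.44..22....
After op 6 (move_right): buffer="vjjoosjovjjovktf" (len 16), cursors c1@6 c3@6 c4@9 c2@13, authorship .1313.44..22....
After op 7 (move_left): buffer="vjjoosjovjjovktf" (len 16), cursors c1@5 c3@5 c4@8 c2@12, authorship .1313.44..22....

Answer: vjjoosjovjjovktf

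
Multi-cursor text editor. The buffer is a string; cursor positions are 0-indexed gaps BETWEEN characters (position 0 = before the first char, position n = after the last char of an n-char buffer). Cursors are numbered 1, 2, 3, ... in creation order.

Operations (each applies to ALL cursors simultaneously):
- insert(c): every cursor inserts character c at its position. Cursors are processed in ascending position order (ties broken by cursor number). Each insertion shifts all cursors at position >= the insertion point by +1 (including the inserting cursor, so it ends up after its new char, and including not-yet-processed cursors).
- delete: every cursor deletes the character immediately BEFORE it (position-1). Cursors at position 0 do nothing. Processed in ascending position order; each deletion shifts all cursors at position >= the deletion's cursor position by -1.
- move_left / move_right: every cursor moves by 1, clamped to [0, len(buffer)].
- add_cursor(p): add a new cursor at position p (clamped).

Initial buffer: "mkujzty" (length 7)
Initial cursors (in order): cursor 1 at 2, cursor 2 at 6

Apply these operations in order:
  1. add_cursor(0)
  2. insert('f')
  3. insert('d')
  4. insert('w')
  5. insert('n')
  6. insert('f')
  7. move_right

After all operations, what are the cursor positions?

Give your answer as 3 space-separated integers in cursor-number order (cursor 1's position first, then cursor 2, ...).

Answer: 13 22 6

Derivation:
After op 1 (add_cursor(0)): buffer="mkujzty" (len 7), cursors c3@0 c1@2 c2@6, authorship .......
After op 2 (insert('f')): buffer="fmkfujztfy" (len 10), cursors c3@1 c1@4 c2@9, authorship 3..1....2.
After op 3 (insert('d')): buffer="fdmkfdujztfdy" (len 13), cursors c3@2 c1@6 c2@12, authorship 33..11....22.
After op 4 (insert('w')): buffer="fdwmkfdwujztfdwy" (len 16), cursors c3@3 c1@8 c2@15, authorship 333..111....222.
After op 5 (insert('n')): buffer="fdwnmkfdwnujztfdwny" (len 19), cursors c3@4 c1@10 c2@18, authorship 3333..1111....2222.
After op 6 (insert('f')): buffer="fdwnfmkfdwnfujztfdwnfy" (len 22), cursors c3@5 c1@12 c2@21, authorship 33333..11111....22222.
After op 7 (move_right): buffer="fdwnfmkfdwnfujztfdwnfy" (len 22), cursors c3@6 c1@13 c2@22, authorship 33333..11111....22222.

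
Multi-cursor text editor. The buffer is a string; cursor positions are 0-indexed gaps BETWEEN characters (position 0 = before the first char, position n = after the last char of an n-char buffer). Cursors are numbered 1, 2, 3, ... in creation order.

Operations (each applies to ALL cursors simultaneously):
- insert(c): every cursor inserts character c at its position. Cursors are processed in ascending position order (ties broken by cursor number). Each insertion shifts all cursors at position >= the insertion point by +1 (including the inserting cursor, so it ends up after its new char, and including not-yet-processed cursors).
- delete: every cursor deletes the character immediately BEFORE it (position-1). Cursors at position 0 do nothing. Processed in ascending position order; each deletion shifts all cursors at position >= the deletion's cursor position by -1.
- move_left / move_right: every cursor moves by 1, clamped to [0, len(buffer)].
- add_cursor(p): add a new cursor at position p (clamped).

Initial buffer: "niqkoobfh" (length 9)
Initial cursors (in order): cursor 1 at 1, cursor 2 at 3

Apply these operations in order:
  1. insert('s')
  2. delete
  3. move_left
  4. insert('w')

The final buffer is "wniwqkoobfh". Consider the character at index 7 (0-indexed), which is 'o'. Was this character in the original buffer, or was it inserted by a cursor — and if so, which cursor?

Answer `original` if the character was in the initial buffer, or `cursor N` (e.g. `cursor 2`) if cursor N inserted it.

After op 1 (insert('s')): buffer="nsiqskoobfh" (len 11), cursors c1@2 c2@5, authorship .1..2......
After op 2 (delete): buffer="niqkoobfh" (len 9), cursors c1@1 c2@3, authorship .........
After op 3 (move_left): buffer="niqkoobfh" (len 9), cursors c1@0 c2@2, authorship .........
After op 4 (insert('w')): buffer="wniwqkoobfh" (len 11), cursors c1@1 c2@4, authorship 1..2.......
Authorship (.=original, N=cursor N): 1 . . 2 . . . . . . .
Index 7: author = original

Answer: original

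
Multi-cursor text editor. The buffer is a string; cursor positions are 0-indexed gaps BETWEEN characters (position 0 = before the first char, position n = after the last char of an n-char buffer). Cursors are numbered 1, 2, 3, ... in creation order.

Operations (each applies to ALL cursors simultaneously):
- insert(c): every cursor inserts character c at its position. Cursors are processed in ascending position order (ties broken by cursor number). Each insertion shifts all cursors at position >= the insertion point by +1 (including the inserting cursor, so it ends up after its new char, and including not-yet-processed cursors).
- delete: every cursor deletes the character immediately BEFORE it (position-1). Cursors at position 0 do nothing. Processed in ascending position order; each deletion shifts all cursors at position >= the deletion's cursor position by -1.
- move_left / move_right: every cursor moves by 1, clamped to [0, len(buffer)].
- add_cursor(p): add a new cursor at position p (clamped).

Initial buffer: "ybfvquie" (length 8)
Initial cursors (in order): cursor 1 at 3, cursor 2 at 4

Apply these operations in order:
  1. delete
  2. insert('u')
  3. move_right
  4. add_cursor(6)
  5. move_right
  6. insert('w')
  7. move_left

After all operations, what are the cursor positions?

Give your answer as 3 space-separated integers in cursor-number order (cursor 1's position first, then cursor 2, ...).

After op 1 (delete): buffer="ybquie" (len 6), cursors c1@2 c2@2, authorship ......
After op 2 (insert('u')): buffer="ybuuquie" (len 8), cursors c1@4 c2@4, authorship ..12....
After op 3 (move_right): buffer="ybuuquie" (len 8), cursors c1@5 c2@5, authorship ..12....
After op 4 (add_cursor(6)): buffer="ybuuquie" (len 8), cursors c1@5 c2@5 c3@6, authorship ..12....
After op 5 (move_right): buffer="ybuuquie" (len 8), cursors c1@6 c2@6 c3@7, authorship ..12....
After op 6 (insert('w')): buffer="ybuuquwwiwe" (len 11), cursors c1@8 c2@8 c3@10, authorship ..12..12.3.
After op 7 (move_left): buffer="ybuuquwwiwe" (len 11), cursors c1@7 c2@7 c3@9, authorship ..12..12.3.

Answer: 7 7 9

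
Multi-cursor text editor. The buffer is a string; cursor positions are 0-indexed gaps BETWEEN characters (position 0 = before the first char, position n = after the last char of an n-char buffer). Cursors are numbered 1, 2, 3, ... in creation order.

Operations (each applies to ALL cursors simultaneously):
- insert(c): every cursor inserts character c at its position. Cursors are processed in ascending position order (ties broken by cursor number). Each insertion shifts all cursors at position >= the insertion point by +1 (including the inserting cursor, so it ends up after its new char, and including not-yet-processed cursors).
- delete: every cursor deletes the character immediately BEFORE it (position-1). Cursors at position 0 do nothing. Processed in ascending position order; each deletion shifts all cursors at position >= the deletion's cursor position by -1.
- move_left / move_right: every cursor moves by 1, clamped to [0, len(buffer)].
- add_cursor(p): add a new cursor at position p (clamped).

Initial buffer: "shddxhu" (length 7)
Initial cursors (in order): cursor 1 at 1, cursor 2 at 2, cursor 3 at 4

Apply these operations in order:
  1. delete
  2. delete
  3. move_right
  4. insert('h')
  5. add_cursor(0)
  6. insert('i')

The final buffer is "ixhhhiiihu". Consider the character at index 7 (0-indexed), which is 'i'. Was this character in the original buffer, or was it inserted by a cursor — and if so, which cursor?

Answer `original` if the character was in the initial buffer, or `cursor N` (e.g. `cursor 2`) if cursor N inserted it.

Answer: cursor 3

Derivation:
After op 1 (delete): buffer="dxhu" (len 4), cursors c1@0 c2@0 c3@1, authorship ....
After op 2 (delete): buffer="xhu" (len 3), cursors c1@0 c2@0 c3@0, authorship ...
After op 3 (move_right): buffer="xhu" (len 3), cursors c1@1 c2@1 c3@1, authorship ...
After op 4 (insert('h')): buffer="xhhhhu" (len 6), cursors c1@4 c2@4 c3@4, authorship .123..
After op 5 (add_cursor(0)): buffer="xhhhhu" (len 6), cursors c4@0 c1@4 c2@4 c3@4, authorship .123..
After op 6 (insert('i')): buffer="ixhhhiiihu" (len 10), cursors c4@1 c1@8 c2@8 c3@8, authorship 4.123123..
Authorship (.=original, N=cursor N): 4 . 1 2 3 1 2 3 . .
Index 7: author = 3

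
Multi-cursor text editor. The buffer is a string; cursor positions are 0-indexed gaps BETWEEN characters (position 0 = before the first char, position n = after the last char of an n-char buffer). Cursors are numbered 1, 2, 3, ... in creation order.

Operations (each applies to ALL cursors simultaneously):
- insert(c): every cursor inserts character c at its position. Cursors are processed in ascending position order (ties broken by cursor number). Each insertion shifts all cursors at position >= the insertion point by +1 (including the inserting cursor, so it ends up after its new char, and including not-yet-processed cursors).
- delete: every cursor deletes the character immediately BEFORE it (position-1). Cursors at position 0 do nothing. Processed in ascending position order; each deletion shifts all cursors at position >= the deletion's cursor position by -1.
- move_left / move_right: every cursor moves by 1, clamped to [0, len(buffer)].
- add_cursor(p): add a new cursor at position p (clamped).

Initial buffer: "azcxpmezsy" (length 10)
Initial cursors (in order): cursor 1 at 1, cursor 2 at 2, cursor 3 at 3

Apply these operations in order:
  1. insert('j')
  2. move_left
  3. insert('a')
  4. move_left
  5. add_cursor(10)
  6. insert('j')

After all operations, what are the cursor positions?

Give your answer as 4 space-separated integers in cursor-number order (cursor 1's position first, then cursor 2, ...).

Answer: 2 6 10 14

Derivation:
After op 1 (insert('j')): buffer="ajzjcjxpmezsy" (len 13), cursors c1@2 c2@4 c3@6, authorship .1.2.3.......
After op 2 (move_left): buffer="ajzjcjxpmezsy" (len 13), cursors c1@1 c2@3 c3@5, authorship .1.2.3.......
After op 3 (insert('a')): buffer="aajzajcajxpmezsy" (len 16), cursors c1@2 c2@5 c3@8, authorship .11.22.33.......
After op 4 (move_left): buffer="aajzajcajxpmezsy" (len 16), cursors c1@1 c2@4 c3@7, authorship .11.22.33.......
After op 5 (add_cursor(10)): buffer="aajzajcajxpmezsy" (len 16), cursors c1@1 c2@4 c3@7 c4@10, authorship .11.22.33.......
After op 6 (insert('j')): buffer="ajajzjajcjajxjpmezsy" (len 20), cursors c1@2 c2@6 c3@10 c4@14, authorship .111.222.333.4......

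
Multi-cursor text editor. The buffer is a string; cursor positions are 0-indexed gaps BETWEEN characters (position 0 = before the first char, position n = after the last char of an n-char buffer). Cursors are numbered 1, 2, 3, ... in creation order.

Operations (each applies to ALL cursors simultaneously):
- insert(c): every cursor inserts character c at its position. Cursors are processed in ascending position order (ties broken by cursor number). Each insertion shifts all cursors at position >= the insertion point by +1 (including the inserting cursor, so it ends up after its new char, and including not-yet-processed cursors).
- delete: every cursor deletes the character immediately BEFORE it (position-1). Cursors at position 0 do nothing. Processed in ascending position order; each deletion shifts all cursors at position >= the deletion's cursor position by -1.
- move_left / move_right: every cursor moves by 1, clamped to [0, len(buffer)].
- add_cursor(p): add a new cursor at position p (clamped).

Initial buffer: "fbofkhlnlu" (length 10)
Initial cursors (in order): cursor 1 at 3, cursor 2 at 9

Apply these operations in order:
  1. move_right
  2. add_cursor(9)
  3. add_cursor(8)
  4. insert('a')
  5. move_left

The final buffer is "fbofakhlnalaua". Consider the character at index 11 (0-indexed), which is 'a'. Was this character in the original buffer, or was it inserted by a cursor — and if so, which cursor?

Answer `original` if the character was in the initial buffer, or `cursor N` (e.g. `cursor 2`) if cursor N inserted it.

Answer: cursor 3

Derivation:
After op 1 (move_right): buffer="fbofkhlnlu" (len 10), cursors c1@4 c2@10, authorship ..........
After op 2 (add_cursor(9)): buffer="fbofkhlnlu" (len 10), cursors c1@4 c3@9 c2@10, authorship ..........
After op 3 (add_cursor(8)): buffer="fbofkhlnlu" (len 10), cursors c1@4 c4@8 c3@9 c2@10, authorship ..........
After op 4 (insert('a')): buffer="fbofakhlnalaua" (len 14), cursors c1@5 c4@10 c3@12 c2@14, authorship ....1....4.3.2
After op 5 (move_left): buffer="fbofakhlnalaua" (len 14), cursors c1@4 c4@9 c3@11 c2@13, authorship ....1....4.3.2
Authorship (.=original, N=cursor N): . . . . 1 . . . . 4 . 3 . 2
Index 11: author = 3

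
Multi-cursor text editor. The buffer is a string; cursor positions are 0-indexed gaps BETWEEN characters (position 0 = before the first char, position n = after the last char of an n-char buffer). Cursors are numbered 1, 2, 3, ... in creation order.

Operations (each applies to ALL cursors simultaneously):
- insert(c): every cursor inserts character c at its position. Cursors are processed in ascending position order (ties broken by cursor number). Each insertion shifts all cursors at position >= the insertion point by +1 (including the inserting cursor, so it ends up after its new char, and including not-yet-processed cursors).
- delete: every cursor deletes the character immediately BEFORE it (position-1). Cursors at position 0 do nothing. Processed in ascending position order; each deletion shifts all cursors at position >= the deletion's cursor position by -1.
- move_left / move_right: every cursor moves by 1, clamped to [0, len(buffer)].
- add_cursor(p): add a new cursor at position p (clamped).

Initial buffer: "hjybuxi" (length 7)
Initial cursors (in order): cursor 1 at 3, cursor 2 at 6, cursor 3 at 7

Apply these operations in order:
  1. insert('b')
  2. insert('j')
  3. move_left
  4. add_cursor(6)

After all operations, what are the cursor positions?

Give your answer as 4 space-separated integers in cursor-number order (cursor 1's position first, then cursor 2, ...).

Answer: 4 9 12 6

Derivation:
After op 1 (insert('b')): buffer="hjybbuxbib" (len 10), cursors c1@4 c2@8 c3@10, authorship ...1...2.3
After op 2 (insert('j')): buffer="hjybjbuxbjibj" (len 13), cursors c1@5 c2@10 c3@13, authorship ...11...22.33
After op 3 (move_left): buffer="hjybjbuxbjibj" (len 13), cursors c1@4 c2@9 c3@12, authorship ...11...22.33
After op 4 (add_cursor(6)): buffer="hjybjbuxbjibj" (len 13), cursors c1@4 c4@6 c2@9 c3@12, authorship ...11...22.33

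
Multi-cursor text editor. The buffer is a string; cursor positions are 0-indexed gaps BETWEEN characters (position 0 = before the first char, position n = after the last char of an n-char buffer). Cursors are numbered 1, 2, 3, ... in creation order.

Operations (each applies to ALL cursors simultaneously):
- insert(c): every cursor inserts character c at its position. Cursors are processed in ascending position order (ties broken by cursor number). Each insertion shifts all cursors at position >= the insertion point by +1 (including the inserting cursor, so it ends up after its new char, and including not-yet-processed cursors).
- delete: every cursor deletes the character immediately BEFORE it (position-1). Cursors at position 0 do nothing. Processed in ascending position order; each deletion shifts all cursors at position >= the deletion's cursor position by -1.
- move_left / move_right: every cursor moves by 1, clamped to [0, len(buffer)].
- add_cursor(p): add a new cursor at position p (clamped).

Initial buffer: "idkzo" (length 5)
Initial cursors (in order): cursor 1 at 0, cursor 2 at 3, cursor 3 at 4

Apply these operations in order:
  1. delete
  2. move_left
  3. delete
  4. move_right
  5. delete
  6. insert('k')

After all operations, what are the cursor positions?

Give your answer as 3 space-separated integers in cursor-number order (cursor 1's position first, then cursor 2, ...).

After op 1 (delete): buffer="ido" (len 3), cursors c1@0 c2@2 c3@2, authorship ...
After op 2 (move_left): buffer="ido" (len 3), cursors c1@0 c2@1 c3@1, authorship ...
After op 3 (delete): buffer="do" (len 2), cursors c1@0 c2@0 c3@0, authorship ..
After op 4 (move_right): buffer="do" (len 2), cursors c1@1 c2@1 c3@1, authorship ..
After op 5 (delete): buffer="o" (len 1), cursors c1@0 c2@0 c3@0, authorship .
After op 6 (insert('k')): buffer="kkko" (len 4), cursors c1@3 c2@3 c3@3, authorship 123.

Answer: 3 3 3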